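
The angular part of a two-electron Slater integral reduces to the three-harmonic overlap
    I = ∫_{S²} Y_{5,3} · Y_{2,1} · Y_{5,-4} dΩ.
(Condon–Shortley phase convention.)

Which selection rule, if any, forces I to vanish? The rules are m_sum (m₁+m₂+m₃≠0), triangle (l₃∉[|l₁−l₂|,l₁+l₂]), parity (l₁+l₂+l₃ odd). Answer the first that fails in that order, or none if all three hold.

Σmᵢ = 0  ✓
l₃∈[|l₁−l₂|,l₁+l₂]=[3,7], have l₃=5  ✓
Σlᵢ = 12 ⇒ even  ✓

none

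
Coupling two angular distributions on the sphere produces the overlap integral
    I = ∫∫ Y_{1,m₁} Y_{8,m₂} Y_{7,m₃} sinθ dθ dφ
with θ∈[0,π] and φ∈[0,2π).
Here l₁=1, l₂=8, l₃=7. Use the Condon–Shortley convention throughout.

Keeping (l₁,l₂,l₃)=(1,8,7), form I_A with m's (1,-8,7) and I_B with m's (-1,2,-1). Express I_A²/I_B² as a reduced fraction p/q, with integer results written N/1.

Shared (l₁,l₂,l₃)=(1,8,7): N and (l;000)² cancel in I_A²/I_B².
A: Δ = 2!·0!·14!/17! = 1/2040; Racah Σ t=0..0: t=0:+1/174356582400 = 1/174356582400; ⇒ 3j(1 8 7; 1 -8 7)² = 1/17, sgn +1
B: Δ = 2!·0!·14!/17! = 1/2040; Racah Σ t=2..2: t=2:+1/58060800 = 1/58060800; ⇒ 3j(1 8 7; -1 2 -1)² = 3/136, sgn +1
I_A²/I_B² = (1/17)/(3/136) = 8/3

8/3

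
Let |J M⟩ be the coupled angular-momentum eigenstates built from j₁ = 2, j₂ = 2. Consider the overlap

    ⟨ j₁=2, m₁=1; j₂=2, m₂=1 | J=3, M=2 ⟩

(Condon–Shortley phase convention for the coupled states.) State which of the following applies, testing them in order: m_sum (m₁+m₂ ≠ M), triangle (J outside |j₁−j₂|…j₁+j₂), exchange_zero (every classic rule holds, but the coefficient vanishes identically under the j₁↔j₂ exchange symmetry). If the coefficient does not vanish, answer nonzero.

m-sum: m₁+m₂ = 1+1 = 2, M = 2  ✓
triangle: |j₁−j₂| = 0 ≤ J = 3 ≤ j₁+j₂ = 4  ✓
exchange: j₁=j₂ and m₁=m₂, and (−1)^(j₁+j₂−J) = (−1)^1 = −1 forces ⟨j₁m₁;j₂m₂|JM⟩ = −⟨j₂m₂;j₁m₁|JM⟩ = −⟨j₁m₁;j₂m₂|JM⟩ ⇒ the coefficient vanishes identically
Racah sum check: Σ_k collapses to 0 ⇒ CG = 0

exchange_zero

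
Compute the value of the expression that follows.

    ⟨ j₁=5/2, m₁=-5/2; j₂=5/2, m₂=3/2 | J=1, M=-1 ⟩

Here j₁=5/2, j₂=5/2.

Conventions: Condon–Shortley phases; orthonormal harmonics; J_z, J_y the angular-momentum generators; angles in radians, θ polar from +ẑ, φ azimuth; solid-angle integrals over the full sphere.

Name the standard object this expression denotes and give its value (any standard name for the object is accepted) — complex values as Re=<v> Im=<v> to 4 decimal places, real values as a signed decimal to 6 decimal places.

This is a Clebsch–Gordan (vector-coupling) coefficient.
√[3·4!1!1!/7! · 0!5!4!1!0!2!] = √(576/7)
  +(−1)^4/∏(4,0,1,0,0,1)! = 1/24  (running 1/24)
⟨..|..⟩ = √(576/7)·(1/24) = +0.377964

Clebsch–Gordan coefficient, +√(1/7) ≈ +0.377964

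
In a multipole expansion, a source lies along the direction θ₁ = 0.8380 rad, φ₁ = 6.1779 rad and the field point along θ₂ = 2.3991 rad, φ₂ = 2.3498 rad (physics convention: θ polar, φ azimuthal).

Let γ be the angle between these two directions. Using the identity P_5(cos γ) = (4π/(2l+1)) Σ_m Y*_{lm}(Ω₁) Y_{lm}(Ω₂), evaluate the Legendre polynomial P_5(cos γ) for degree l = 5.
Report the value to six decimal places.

0.148694

Addition theorem: P_5(cos γ) = (4π/11) Σ_m Y*_{lm}(Ω₁) Y_{lm}(Ω₂), m = −5…5:
  m=-5: Y*=0.09105 - 0.05291j  Y=0.04487 + 0.04783j  product 0.00662 + 0.00198j
  m=-4: Y*=0.27353 - 0.12252j  Y=0.22592 + 0.00578j  product 0.06250 - 0.02610j
  m=-3: Y*=0.40884 - 0.13361j  Y=0.29937 - 0.28810j  product 0.08390 - 0.15779j
  m=-2: Y*=0.20979 - 0.04484j  Y=0.00459 - 0.35877j  product -0.01512 - 0.07547j
  m=-1: Y*=-0.25087 + 0.02651j  Y=0.06260 + 0.06341j  product -0.01739 - 0.01425j
  m=+0: Y*=-0.29015 + 0.00000j  Y=0.38209 + 0.00000j  product -0.11086 + 0.00000j
  m=+1: Y*=0.25087 + 0.02651j  Y=-0.06260 + 0.06341j  product -0.01739 + 0.01425j
  m=+2: Y*=0.20979 + 0.04484j  Y=0.00459 + 0.35877j  product -0.01512 + 0.07547j
  m=+3: Y*=-0.40884 - 0.13361j  Y=-0.29937 - 0.28810j  product 0.08390 + 0.15779j
  m=+4: Y*=0.27353 + 0.12252j  Y=0.22592 - 0.00578j  product 0.06250 + 0.02610j
  m=+5: Y*=-0.09105 - 0.05291j  Y=-0.04487 + 0.04783j  product 0.00662 - 0.00198j
Total Σ_m = 0.13016 - 0.00000j. Multiply by 1.142397: 0.14869 - 0.00000j. P_5(cos γ) = 0.148694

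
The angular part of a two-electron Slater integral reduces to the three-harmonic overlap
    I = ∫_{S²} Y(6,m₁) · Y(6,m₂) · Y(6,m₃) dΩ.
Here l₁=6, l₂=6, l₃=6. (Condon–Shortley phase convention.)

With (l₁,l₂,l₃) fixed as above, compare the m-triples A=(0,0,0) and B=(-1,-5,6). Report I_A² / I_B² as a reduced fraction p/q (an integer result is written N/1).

Shared (l₁,l₂,l₃)=(6,6,6): N and (l;000)² cancel in I_A²/I_B².
A: Δ = 6!·6!·6!/19! = 1/325909584; Racah Σ t=0..6: t=0:+1/373248000 t=1:−1/1728000 t=2:+1/110592 t=3:−1/46656 t=4:+1/110592 t=5:−1/1728000 t=6:+1/373248000 = -7/1555200; ⇒ 3j(6 6 6; 0 0 0)² = 400/46189, sgn -1
B: Δ = 6!·6!·6!/19! = 1/325909584; Racah Σ t=1..1: t=1:−1/62208000 = -1/62208000; ⇒ 3j(6 6 6; -1 -5 6)² = 77/8398, sgn -1
I_A²/I_B² = (400/46189)/(77/8398) = 800/847

800/847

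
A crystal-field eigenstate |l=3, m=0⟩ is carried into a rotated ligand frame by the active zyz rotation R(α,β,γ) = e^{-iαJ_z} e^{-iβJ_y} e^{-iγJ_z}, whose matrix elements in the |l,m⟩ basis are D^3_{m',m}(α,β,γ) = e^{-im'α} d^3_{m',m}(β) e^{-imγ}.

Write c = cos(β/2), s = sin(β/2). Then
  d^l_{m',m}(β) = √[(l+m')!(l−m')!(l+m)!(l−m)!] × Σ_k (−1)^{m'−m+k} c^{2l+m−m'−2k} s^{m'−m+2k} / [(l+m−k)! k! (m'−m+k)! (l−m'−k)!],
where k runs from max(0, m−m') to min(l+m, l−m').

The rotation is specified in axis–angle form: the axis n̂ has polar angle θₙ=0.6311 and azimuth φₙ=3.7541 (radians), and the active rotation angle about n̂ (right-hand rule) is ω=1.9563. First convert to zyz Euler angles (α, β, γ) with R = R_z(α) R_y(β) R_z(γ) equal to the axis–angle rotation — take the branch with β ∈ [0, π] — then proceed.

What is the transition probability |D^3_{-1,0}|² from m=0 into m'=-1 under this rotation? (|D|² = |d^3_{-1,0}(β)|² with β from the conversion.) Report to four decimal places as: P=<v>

P=0.0174

Axis–angle → zyz. n̂ = (sinθₙcosφₙ, sinθₙsinφₙ, cosθₙ) = (-0.482771, -0.339222, +0.807379), ω = 1.9563.
R = I cosω + sinω [n̂]ₓ + (1−cosω) n̂n̂ᵀ gives
  R = [-0.055319, -0.522778, -0.850672; +0.973472, -0.217684, +0.070472; -0.222019, -0.824207, +0.520951]
β = atan2(√(R₁₃²+R₂₃²), R₃₃) = 1.022831; α = atan2(R₂₃, R₁₃) mod 2π = 3.058938; γ = atan2(R₃₂, −R₃₁) mod 2π = 4.975516
D^3_{-1,0}(3.0589,1.0228,4.9755) = e^{-i·-1·3.0589}·d^3_{-1,0}(1.0228)·e^{-i·0·4.9755}. Compute d first:
c=cos(1.022831/2)=0.872053, s=sin(1.022831/2)=0.489412; N=√[2·24·6·6]=41.569219
k: max(0,(0)−(-1))=1 … min(3+(0),3−(-1))=3
  k=1: (−1)^0·41.5692/(12)·0.8721^5·0.4894^1 = +0.855025
  k=2: (−1)^1·41.5692/(4)·0.8721^3·0.4894^3 = -0.807912
  k=3: (−1)^2·41.5692/(12)·0.8721^1·0.4894^5 = +0.084822
d^3_{-1,0}(1.0228) = +0.855025 -0.807912 +0.084822 = +0.131934
|D^3_{-1,0}|² = |d^3_{-1,0}(β)|² = (+0.131934)² = 0.017407 (the z-rotation phases have unit modulus)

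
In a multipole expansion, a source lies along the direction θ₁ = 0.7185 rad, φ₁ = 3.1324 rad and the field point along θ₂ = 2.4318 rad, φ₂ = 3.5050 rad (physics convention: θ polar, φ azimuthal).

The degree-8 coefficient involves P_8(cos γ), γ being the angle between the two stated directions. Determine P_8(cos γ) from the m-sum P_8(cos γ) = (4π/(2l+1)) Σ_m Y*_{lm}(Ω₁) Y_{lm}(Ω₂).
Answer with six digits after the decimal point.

Summing Y*_{l m}(θ₁,φ₁)·Y_{l m}(θ₂,φ₂) over m ∈ [−8, 8]; prefactor 4π/(2·8+1) = 0.739198:
  [-8]  conj(Y_{8,-8})(Ω₁) = +0.018120-0.001335i ; Y_{8,-8}(Ω₂) = -0.016308-0.003893i ; Δ = -0.000301-0.000049i
  [-7]  conj(Y_{8,-7})(Ω₁) = -0.082941+0.005345i ; Y_{8,-7}(Ω₂) = -0.064522-0.043928i ; Δ = +0.005586+0.003299i
  [-6]  conj(Y_{8,-6})(Ω₁) = +0.229333-0.012662i ; Y_{8,-6}(Ω₂) = -0.125953-0.180346i ; Δ = -0.031169-0.039764i
  [-5]  conj(Y_{8,-5})(Ω₁) = -0.415685+0.019120i ; Y_{8,-5}(Ω₂) = -0.099480-0.395799i ; Δ = +0.048920+0.162626i
  [-4]  conj(Y_{8,-4})(Ω₁) = +0.453212-0.016672i ; Y_{8,-4}(Ω₂) = +0.053893-0.457858i ; Δ = +0.016791-0.208405i
  [-3]  conj(Y_{8,-3})(Ω₁) = -0.148214+0.004088i ; Y_{8,-3}(Ω₂) = +0.080556-0.154518i ; Δ = -0.011308+0.023231i
  [-2]  conj(Y_{8,-2})(Ω₁) = -0.307129+0.005647i ; Y_{8,-2}(Ω₂) = -0.216545+0.192551i ; Δ = +0.065420-0.060361i
  [-1]  conj(Y_{8,-1})(Ω₁) = +0.311911-0.002867i ; Y_{8,-1}(Ω₂) = -0.308869+0.117462i ; Δ = -0.096003+0.037523i
  [+0]  conj(Y_{8,0})(Ω₁) = +0.218804-0.000000i ; Y_{8,0}(Ω₂) = +0.195064+0.000000i ; Δ = +0.042681+0.000000i
  [+1]  conj(Y_{8,1})(Ω₁) = -0.311911-0.002867i ; Y_{8,1}(Ω₂) = +0.308869+0.117462i ; Δ = -0.096003-0.037523i
  [+2]  conj(Y_{8,2})(Ω₁) = -0.307129-0.005647i ; Y_{8,2}(Ω₂) = -0.216545-0.192551i ; Δ = +0.065420+0.060361i
  [+3]  conj(Y_{8,3})(Ω₁) = +0.148214+0.004088i ; Y_{8,3}(Ω₂) = -0.080556-0.154518i ; Δ = -0.011308-0.023231i
  [+4]  conj(Y_{8,4})(Ω₁) = +0.453212+0.016672i ; Y_{8,4}(Ω₂) = +0.053893+0.457858i ; Δ = +0.016791+0.208405i
  [+5]  conj(Y_{8,5})(Ω₁) = +0.415685+0.019120i ; Y_{8,5}(Ω₂) = +0.099480-0.395799i ; Δ = +0.048920-0.162626i
  [+6]  conj(Y_{8,6})(Ω₁) = +0.229333+0.012662i ; Y_{8,6}(Ω₂) = -0.125953+0.180346i ; Δ = -0.031169+0.039764i
  [+7]  conj(Y_{8,7})(Ω₁) = +0.082941+0.005345i ; Y_{8,7}(Ω₂) = +0.064522-0.043928i ; Δ = +0.005586-0.003299i
  [+8]  conj(Y_{8,8})(Ω₁) = +0.018120+0.001335i ; Y_{8,8}(Ω₂) = -0.016308+0.003893i ; Δ = -0.000301+0.000049i
Total Σ_m = +0.038556-0.000000i. Multiply by 0.739198: +0.028500-0.000000i. P_8(cos γ) = 0.028500

0.028500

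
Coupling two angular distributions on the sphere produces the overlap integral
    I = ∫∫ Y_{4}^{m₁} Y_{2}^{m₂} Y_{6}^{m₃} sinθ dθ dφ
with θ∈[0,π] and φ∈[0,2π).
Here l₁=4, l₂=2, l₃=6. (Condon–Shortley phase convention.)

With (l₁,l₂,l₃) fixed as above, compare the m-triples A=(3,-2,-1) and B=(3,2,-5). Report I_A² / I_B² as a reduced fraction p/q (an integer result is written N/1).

1/66

l's match ⇒ only the (l;m) 3-j factors differ between A and B.
A: triangle coeff Δ(4,2,6) = 1/6435; Σ_t [0,0]: t=0:+1/120960 = 1/120960; (3j)²=1/1287 [(4 2 6; 3 -2 -1)], sign=-1
B: triangle coeff Δ(4,2,6) = 1/6435; Σ_t [0,0]: t=0:+1/120960 = 1/120960; (3j)²=2/39 [(4 2 6; 3 2 -5)], sign=-1
I_A²/I_B² = (1/1287)/(2/39) = 1/66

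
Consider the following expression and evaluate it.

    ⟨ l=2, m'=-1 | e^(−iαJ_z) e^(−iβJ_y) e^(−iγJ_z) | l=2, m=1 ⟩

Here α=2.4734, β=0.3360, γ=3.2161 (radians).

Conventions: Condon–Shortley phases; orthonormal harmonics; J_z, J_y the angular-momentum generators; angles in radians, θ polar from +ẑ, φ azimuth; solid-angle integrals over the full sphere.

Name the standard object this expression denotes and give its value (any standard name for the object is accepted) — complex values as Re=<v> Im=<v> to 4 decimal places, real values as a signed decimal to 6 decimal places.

This is a Wigner D-matrix element — the rotation-matrix element ⟨l m'| R(α,β,γ) |l m⟩ in the angular-momentum basis.
D^2_{-1,1}(2.4734,0.3360,3.2161) = e^{-i·-1·2.4734}·d^2_{-1,1}(0.3360)·e^{-i·1·3.2161}. Compute d first:
With c≡cos(β/2)=0.985921 and s≡sin(β/2)=0.167211, N=[1·6·6·1]^{1/2}=6.000000
Admissible k: 2..3 (factorial args all ≥0)
  k=2: (−1)^0·6.0000/(2)·0.9859^2·0.1672^2 = +0.081533
  k=3: (−1)^1·6.0000/(6)·0.9859^0·0.1672^4 = -0.000782
d^2_{-1,1}(0.3360) = +0.081533 -0.000782 = +0.080751
Phases: e^{-i·(-1)·2.4734}=-0.784943+0.619568i, e^{-i·(1)·3.2161}=-0.997226+0.074438i ⇒ D=+0.059485-0.054611i

Wigner D-matrix element, Re=0.0595 Im=-0.0546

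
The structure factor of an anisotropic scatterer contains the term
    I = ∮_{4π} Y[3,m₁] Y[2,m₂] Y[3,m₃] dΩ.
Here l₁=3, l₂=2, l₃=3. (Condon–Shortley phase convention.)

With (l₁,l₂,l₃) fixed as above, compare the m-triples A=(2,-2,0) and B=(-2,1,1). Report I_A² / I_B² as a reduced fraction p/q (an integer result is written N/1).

4/3

Shared (l₁,l₂,l₃)=(3,2,3): N and (l;000)² cancel in I_A²/I_B².
A: Δ = 2!·4!·2!/9! = 1/3780; Racah Σ t=0..0: t=0:+1/24 = 1/24; ⇒ 3j(3 2 3; 2 -2 0)² = 1/21, sgn -1
B: Δ = 2!·4!·2!/9! = 1/3780; Racah Σ t=1..2: t=1:−1/48 t=2:+1/12 = 1/16; ⇒ 3j(3 2 3; -2 1 1)² = 1/28, sgn +1
I_A²/I_B² = (1/21)/(1/28) = 4/3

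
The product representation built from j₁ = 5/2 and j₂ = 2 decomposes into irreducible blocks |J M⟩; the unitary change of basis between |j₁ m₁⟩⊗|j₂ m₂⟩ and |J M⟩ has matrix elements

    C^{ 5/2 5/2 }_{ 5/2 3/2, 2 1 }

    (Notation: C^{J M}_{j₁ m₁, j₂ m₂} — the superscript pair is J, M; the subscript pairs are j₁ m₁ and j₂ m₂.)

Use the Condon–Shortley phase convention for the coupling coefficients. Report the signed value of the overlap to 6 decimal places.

j₁+j₂−J=2  J+j₁−j₂=3  J−j₁+j₂=2  j₁+j₂+J+1=8
(j₁±m₁, j₂±m₂, J±M) = (4,1,3,1,5,0)
P² = 432/7
sum k=1..1:
  [1] −1/12 = -1/12
S = -1/12
C² = P²·S² = 3/7 ; C = -0.654654

-0.654654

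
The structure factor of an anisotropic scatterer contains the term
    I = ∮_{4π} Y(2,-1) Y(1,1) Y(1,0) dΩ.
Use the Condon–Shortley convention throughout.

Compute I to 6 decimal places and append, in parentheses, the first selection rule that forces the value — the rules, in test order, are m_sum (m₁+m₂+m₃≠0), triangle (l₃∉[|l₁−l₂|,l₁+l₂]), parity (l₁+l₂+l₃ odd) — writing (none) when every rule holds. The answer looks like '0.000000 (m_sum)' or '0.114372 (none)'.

m-sum 0 ✓  L=4 even ✓  1≤1≤3 ✓
Π(2lᵢ+1) = 5×3×3 = 45
triangle coeff Δ(2,1,1) = 1/30
Σ_t [1,1]: t=1:−1/1 = -1/1
(3j)²=2/15 [(2 1 1; 0 0 0)], sign=+1
Σ_t [2,2]: t=2:+1/2 = 1/2
(3j)²=1/10 [(2 1 1; -1 1 0)], sign=-1
⇒ 4πI² = 3/5
I = (-1)√(3/5/(4π)) = -0.21850969
No selection rule forces the value: the integral is nonzero (none).

-0.218510 (none)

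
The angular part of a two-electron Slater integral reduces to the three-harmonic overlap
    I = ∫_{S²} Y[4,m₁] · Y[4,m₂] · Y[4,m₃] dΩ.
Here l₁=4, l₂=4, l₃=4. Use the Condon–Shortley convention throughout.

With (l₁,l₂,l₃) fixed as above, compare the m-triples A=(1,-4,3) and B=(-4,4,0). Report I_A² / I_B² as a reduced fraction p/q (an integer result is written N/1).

5/2

Shared (l₁,l₂,l₃)=(4,4,4): N and (l;000)² cancel in I_A²/I_B².
A: Δ = 4!·4!·4!/13! = 1/450450; Racah Σ t=0..0: t=0:+1/3456 = 1/3456; ⇒ 3j(4 4 4; 1 -4 3)² = 35/1287, sgn -1
B: Δ = 4!·4!·4!/13! = 1/450450; Racah Σ t=4..4: t=4:+1/13824 = 1/13824; ⇒ 3j(4 4 4; -4 4 0)² = 14/1287, sgn +1
I_A²/I_B² = (35/1287)/(14/1287) = 5/2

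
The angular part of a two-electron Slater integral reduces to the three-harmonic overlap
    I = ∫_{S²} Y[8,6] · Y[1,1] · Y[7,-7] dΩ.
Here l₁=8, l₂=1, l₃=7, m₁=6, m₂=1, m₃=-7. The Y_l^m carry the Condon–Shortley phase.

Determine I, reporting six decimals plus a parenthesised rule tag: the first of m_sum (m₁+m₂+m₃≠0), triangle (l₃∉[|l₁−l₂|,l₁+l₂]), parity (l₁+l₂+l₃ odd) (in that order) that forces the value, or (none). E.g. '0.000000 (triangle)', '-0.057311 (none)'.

0.030597 (none)

m-sum 0 ✓  L=16 even ✓  7≤7≤9 ✓
Π(2lᵢ+1) = 17×3×15 = 765
triangle coeff Δ(8,1,7) = 1/2040
Σ_t [1,1]: t=1:−1/25401600 = -1/25401600
(3j)²=8/255 [(8 1 7; 0 0 0)], sign=+1
Σ_t [2,2]: t=2:+1/174356582400 = 1/174356582400
(3j)²=1/2040 [(8 1 7; 6 1 -7)], sign=+1
⇒ 4πI² = 1/85
I = (+1)√(1/85/(4π)) = 0.03059748
No selection rule forces the value: the integral is nonzero (none).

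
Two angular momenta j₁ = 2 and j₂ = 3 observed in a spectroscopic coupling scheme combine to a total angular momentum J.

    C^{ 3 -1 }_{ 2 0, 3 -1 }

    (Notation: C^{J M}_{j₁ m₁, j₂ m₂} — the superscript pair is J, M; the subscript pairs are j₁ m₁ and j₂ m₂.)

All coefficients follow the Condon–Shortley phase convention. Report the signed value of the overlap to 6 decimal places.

√[7·2!2!4!/9! · 2!2!2!4!2!4!] = √(256/15)
  +(−1)^0/∏(0,2,2,2,0,2)! = 1/16  (running 1/16)
  +(−1)^1/∏(1,1,1,1,1,3)! = -1/6  (running -5/48)
  +(−1)^2/∏(2,0,0,0,2,4)! = 1/96  (running -3/32)
⟨..|..⟩ = √(256/15)·(-3/32) = -0.387298

-0.387298  (= −√(3/20))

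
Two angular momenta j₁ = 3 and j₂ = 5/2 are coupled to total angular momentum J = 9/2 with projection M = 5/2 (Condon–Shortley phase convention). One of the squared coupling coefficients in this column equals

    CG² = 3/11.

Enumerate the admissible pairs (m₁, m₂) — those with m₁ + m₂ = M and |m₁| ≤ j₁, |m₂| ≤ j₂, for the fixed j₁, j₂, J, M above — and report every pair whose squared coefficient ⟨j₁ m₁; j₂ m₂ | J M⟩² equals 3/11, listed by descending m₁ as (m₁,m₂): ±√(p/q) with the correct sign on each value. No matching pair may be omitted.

Admissible pairs with m₁+m₂ = M = 5/2: (0,5/2), (1,3/2), (2,1/2), (3,-1/2)
  (m₁,m₂)=(3,-1/2): CG² = 3/11, CG = +√(3/11)   ← matches the target
  (m₁,m₂)=(2,1/2): CG² = 49/198, CG = +√(49/198)
  (m₁,m₂)=(1,3/2): CG² = 10/99, CG = −√(10/99)
  (m₁,m₂)=(0,5/2): CG² = 25/66, CG = −√(25/66)
Pairs with CG² = 3/11: (3,-1/2): +√(3/11)

(3,-1/2): +√(3/11)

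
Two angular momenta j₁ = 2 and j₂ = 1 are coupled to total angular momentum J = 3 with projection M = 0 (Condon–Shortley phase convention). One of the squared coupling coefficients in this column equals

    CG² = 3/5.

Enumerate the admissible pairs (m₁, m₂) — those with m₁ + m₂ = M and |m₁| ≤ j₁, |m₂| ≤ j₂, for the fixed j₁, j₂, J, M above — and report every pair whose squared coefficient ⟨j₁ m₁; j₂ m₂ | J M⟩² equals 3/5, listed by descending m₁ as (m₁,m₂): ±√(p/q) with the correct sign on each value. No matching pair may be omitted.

(0,0): +√(3/5)

Admissible pairs with m₁+m₂ = M = 0: (-1,1), (0,0), (1,-1)
  (m₁,m₂)=(1,-1): CG² = 1/5, CG = +√(1/5)
  (m₁,m₂)=(0,0): CG² = 3/5, CG = +√(3/5)   ← matches the target
  (m₁,m₂)=(-1,1): CG² = 1/5, CG = +√(1/5)
Pairs with CG² = 3/5: (0,0): +√(3/5)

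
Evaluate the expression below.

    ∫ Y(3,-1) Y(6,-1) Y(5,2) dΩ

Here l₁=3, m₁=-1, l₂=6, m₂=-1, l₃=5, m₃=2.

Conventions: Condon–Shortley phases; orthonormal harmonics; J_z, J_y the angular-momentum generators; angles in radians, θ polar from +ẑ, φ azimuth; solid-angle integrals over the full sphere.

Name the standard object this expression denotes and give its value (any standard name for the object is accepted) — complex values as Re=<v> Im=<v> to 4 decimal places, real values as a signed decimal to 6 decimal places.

Gaunt coefficient, +0.080575

This is a Gaunt coefficient — the integral of a triple product of spherical harmonics over the sphere.
Rules hold: Σm=0, L=14 even, 3≤5≤9.
N = 7·13·11 = 1001
Δ = 4!·2!·8!/15! = 1/675675
Racah Σ t=1..3: t=1:−1/8640 t=2:+1/2304 t=3:−1/8640 = 7/34560
⇒ 3j(3 6 5; 0 0 0)² = 7/429, sgn -1
Racah Σ t=2..4: t=2:+1/5760 t=3:−1/8640 t=4:+1/241920 = 1/16128
⇒ 3j(3 6 5; -1 -1 2)² = 5/1001, sgn -1
4πI² = N·(3j₀)²·(3jₘ)² = 35/429
I = +1·√(0.0815851/4π) = 0.08057502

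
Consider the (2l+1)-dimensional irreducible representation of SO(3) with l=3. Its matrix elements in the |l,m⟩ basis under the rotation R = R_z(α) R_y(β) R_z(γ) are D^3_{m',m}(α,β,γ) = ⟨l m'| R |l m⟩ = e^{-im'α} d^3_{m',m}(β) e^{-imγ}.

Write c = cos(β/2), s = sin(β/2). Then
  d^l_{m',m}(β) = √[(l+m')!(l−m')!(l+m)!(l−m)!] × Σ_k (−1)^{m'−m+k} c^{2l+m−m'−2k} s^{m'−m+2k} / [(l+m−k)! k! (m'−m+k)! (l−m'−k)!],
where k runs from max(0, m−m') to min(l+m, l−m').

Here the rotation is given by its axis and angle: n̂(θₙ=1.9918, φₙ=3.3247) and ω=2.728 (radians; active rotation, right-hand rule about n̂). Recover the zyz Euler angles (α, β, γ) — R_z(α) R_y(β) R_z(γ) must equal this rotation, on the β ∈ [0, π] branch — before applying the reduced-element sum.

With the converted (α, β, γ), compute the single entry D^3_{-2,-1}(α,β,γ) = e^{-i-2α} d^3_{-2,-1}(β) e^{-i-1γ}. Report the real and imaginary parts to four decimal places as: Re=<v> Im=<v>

Re=-0.0126 Im=0.3575

Axis–angle → zyz. n̂ = (sinθₙcosφₙ, sinθₙsinφₙ, cosθₙ) = (-0.897422, -0.166186, -0.408677), ω = 2.7280.
R = I cosω + sinω [n̂]ₓ + (1−cosω) n̂n̂ᵀ gives
  R = [+0.627142, +0.449951, +0.635796; +0.121455, -0.862776, +0.490781; +0.769377, -0.230569, -0.595732]
β = atan2(√(R₁₃²+R₂₃²), R₃₃) = 2.208973; α = atan2(R₂₃, R₁₃) mod 2π = 0.657380; γ = atan2(R₃₂, −R₃₁) mod 2π = 3.432758
Split into d^3_{-2,-1}(β=2.2090) × two z-phases.
c=cos(2.208973/2)=0.449593, s=sin(2.208973/2)=0.893233; N=√[1·120·2·24]=75.894664
Admissible k: 1..2 (factorial args all ≥0)
  k=1: (−1)^0·75.8947/(24)·0.4496^5·0.8932^1 = +0.051888
  k=2: (−1)^1·75.8947/(12)·0.4496^3·0.8932^3 = -0.409623
d^3_{-2,-1}(2.2090) = +0.051888 -0.409623 = -0.357735
Phases: e^{-i·(-2)·0.6574}=+0.253247+0.967402i, e^{-i·(-1)·3.4328}=-0.957910-0.287069i ⇒ D=-0.012565+0.357514i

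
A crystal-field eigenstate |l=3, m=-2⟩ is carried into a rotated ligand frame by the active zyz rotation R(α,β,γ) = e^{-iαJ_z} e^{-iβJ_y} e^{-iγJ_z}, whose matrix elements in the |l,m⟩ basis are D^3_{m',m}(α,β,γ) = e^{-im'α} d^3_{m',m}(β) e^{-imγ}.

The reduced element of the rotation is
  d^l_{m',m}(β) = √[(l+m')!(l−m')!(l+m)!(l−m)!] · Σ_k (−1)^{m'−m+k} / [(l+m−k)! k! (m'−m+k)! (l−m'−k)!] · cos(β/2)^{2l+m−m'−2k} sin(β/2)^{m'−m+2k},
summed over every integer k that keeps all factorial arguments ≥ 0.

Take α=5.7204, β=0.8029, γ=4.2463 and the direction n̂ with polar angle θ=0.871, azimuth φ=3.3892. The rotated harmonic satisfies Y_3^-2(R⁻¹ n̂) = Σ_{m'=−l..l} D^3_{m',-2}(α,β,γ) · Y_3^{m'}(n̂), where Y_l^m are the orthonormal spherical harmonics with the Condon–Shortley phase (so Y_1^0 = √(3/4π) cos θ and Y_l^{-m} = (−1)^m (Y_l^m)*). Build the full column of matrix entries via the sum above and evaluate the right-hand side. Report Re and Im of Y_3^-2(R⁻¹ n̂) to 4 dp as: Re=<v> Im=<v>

Re=0.0356 Im=0.0594

Need the full column D^3_{m',-2} for m'=−3..3 at α=5.7204, β=0.8029, γ=4.2463.
cos(β/2)=0.920495, sin(β/2)=0.390753
d^3_{-3,-2}: single k=1 term ⇒ +0.632538;  D = +0.548595+0.314877i
d^3_{-2,-2}: k∈[0..1] ⇒ +0.608317 -0.548103 = +0.060214;  D = +0.028176+0.053215i
d^3_{-1,-2}: k∈[0..1] ⇒ -0.816603 +0.294309 = -0.522294;  D = +0.039569-0.520793i
d^3_{0,-2}: k∈[0..1] ⇒ +0.600417 -0.108197 = +0.492220;  D = -0.293406+0.395213i
d^3_{1,-2}: k∈[0..1] ⇒ -0.294309 +0.026518 = -0.267791;  D = +0.249728-0.096686i
d^3_{2,-2}: k∈[0..1] ⇒ +0.098770 -0.003560 = +0.095210;  D = -0.093435-0.018298i
d^3_{3,-2}: single k=0 term ⇒ -0.020541;  D = +0.014942+0.014094i
Y_3^{m'}(θ=0.871,φ=3.3892) and Σ D·Y over m':
  (+0.5486+0.3149i)·(-0.1376+0.1263i)  (+0.0282+0.0532i)·(+0.3389-0.1830i)  (+0.0396-0.5208i)·(-0.2574+0.0651i)  (-0.2934+0.3952i)·(-0.2225+0.0000i)  (+0.2497-0.0967i)·(+0.2574+0.0651i)  (-0.0934-0.0183i)·(+0.3389+0.1830i)  (+0.0149+0.0141i)·(+0.1376+0.1263i)
Y_3^-2(R⁻¹ n̂) = +0.035586+0.059441i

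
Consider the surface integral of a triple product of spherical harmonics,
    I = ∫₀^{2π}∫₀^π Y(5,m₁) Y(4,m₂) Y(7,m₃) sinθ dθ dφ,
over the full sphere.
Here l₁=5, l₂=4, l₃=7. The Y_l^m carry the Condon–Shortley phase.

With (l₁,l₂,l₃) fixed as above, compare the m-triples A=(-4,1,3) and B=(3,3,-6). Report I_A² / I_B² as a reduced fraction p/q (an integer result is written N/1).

117/77

Shared (l₁,l₂,l₃)=(5,4,7): N and (l;000)² cancel in I_A²/I_B².
A: Δ = 2!·8!·6!/17! = 1/6126120; Racah Σ t=1..2: t=1:−1/1935360 t=2:+1/362880 = 13/5806080; ⇒ 3j(5 4 7; -4 1 3)² = 195/10472, sgn +1
B: Δ = 2!·8!·6!/17! = 1/6126120; Racah Σ t=1..2: t=1:−1/3628800 t=2:+1/9676800 = -1/5806080; ⇒ 3j(5 4 7; 3 3 -6)² = 5/408, sgn +1
I_A²/I_B² = (195/10472)/(5/408) = 117/77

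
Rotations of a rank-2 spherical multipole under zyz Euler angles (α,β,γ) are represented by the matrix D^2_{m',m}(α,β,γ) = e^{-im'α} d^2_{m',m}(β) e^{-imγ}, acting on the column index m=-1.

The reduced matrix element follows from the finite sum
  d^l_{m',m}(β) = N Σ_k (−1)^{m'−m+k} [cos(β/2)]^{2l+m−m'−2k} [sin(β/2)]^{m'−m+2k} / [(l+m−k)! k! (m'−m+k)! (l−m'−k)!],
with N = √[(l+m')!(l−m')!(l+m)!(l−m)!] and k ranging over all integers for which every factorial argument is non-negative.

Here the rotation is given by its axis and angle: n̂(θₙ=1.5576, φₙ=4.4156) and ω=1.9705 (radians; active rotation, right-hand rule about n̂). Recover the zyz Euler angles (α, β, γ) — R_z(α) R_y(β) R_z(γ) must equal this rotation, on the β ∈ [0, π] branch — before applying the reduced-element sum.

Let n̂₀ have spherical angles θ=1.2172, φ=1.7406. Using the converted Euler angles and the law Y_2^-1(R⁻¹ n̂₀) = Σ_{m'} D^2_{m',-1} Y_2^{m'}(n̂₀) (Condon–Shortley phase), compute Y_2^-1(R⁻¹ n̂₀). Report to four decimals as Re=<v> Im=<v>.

Re=0.1321 Im=-0.1209

Axis–angle → zyz. n̂ = (sinθₙcosφₙ, sinθₙsinφₙ, cosθₙ) = (-0.292426, -0.956197, +0.013196), ω = 1.9705.
R = I cosω + sinω [n̂]ₓ + (1−cosω) n̂n̂ᵀ gives
  R = [-0.270356, +0.376272, -0.886187; +0.400584, +0.880968, +0.251847; +0.875466, -0.286904, -0.388903]
β = atan2(√(R₁₃²+R₂₃²), R₃₃) = 1.970237; α = atan2(R₂₃, R₁₃) mod 2π = 2.864701; γ = atan2(R₃₂, −R₃₁) mod 2π = 3.458279
Need the full column D^2_{m',-1} for m'=−2..2 at α=2.8647, β=1.9702, γ=3.4583.
cos(β/2)=0.552764, sin(β/2)=0.833338
d^2_{-2,-1}: single k=1 term ⇒ +0.281495;  D = -0.273620+0.066118i
d^2_{-1,-1}: k∈[0..1] ⇒ +0.093360 -0.636566 = -0.543206;  D = -0.542776-0.021611i
d^2_{0,-1}: k∈[0..1] ⇒ -0.344760 +0.783572 = +0.438812;  D = -0.416991-0.136654i
d^2_{1,-1}: k∈[0..1] ⇒ +0.636566 -0.482263 = +0.154302;  D = +0.127908+0.086306i
d^2_{2,-1}: single k=0 term ⇒ -0.639783;  D = +0.412320+0.489199i
Y_2^{m'}(θ=1.2172,φ=1.7406) and Σ D·Y over m':
  (-0.2736+0.0661i)·(-0.3205+0.1132i)  (-0.5428-0.0216i)·(-0.0424-0.2474i)  (-0.4170-0.1367i)·(-0.2019+0.0000i)  (+0.1279+0.0863i)·(+0.0424-0.2474i)  (+0.4123+0.4892i)·(-0.3205-0.1132i)
Y_2^-1(R⁻¹ n̂) = +0.132107-0.120890i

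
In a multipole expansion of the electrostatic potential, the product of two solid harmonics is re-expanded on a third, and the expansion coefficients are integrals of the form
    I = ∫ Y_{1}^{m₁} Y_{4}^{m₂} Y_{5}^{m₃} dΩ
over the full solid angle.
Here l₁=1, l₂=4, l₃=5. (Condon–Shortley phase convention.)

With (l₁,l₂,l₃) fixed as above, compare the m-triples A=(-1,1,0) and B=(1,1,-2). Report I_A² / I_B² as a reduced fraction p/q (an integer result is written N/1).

Shared (l₁,l₂,l₃)=(1,4,5): N and (l;000)² cancel in I_A²/I_B².
A: Δ = 0!·2!·8!/11! = 1/495; Racah Σ t=0..0: t=0:+1/1440 = 1/1440; ⇒ 3j(1 4 5; -1 1 0)² = 2/99, sgn -1
B: Δ = 0!·2!·8!/11! = 1/495; Racah Σ t=0..0: t=0:+1/1440 = 1/1440; ⇒ 3j(1 4 5; 1 1 -2)² = 7/165, sgn -1
I_A²/I_B² = (2/99)/(7/165) = 10/21

10/21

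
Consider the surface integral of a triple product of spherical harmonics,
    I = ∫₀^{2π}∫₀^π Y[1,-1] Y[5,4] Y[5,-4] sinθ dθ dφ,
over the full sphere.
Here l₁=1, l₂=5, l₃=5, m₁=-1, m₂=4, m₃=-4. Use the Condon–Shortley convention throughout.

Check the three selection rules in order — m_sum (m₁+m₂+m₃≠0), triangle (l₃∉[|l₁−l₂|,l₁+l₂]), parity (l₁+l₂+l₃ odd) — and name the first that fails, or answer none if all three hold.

m_sum

azimuthal sum: -1 + 4 − 4 = -1  ✗
4 ≤ 5 ≤ 6 (triangle on l)
L = 1 + 5 + 5 = 11 (odd)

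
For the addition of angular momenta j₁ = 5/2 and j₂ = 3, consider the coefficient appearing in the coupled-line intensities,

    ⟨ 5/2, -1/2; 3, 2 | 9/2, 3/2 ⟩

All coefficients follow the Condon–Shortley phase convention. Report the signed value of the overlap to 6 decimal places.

−√(169/462) = -0.604815

j₁+j₂−J=1  J+j₁−j₂=4  J−j₁+j₂=5  j₁+j₂+J+1=11
(j₁±m₁, j₂±m₂, J±M) = (2,3,5,1,6,3)
P² = 345600/77
sum k=0..1:
  [0] +1/720 = 1/720
  [1] −1/96 = -1/96
S = -13/1440
C² = P²·S² = 169/462 ; C = -0.604815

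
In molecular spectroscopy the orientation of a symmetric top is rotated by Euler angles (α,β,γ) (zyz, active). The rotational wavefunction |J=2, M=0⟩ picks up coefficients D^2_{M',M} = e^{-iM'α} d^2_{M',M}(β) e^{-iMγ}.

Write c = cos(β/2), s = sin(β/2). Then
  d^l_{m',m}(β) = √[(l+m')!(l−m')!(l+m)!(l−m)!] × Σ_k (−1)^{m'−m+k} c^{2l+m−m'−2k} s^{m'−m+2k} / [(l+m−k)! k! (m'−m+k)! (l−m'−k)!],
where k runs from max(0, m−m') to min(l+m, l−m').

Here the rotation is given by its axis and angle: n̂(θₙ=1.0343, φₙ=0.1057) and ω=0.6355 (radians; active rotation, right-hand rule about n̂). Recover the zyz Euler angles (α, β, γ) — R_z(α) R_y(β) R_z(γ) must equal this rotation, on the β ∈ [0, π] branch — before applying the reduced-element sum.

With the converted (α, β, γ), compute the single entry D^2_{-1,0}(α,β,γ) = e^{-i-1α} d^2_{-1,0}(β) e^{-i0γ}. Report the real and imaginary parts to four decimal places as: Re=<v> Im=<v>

Axis–angle → zyz. n̂ = (sinθₙcosφₙ, sinθₙsinφₙ, cosθₙ) = (+0.854708, +0.090681, +0.511128), ω = 0.6355.
R = I cosω + sinω [n̂]ₓ + (1−cosω) n̂n̂ᵀ gives
  R = [+0.947392, -0.288264, +0.139113; +0.318526, +0.806380, -0.498289; +0.031461, +0.516386, +0.855778]
β = atan2(√(R₁₃²+R₂₃²), R₃₃) = 0.543744; α = atan2(R₂₃, R₁₃) mod 2π = 4.984639; γ = atan2(R₃₂, −R₃₁) mod 2π = 1.631646
First d^2_{-1,0}(β=0.5437), then the phase factors e^{-i(-1)α} and e^{-i(0)γ}:
c=cos(0.543744/2)=0.963270, s=sin(0.543744/2)=0.268535; N=√[1·6·2·2]=4.898979
Admissible k: 1..2 (factorial args all ≥0)
  k=1: (−1)^0·4.8990/(2)·0.9633^3·0.2685^1 = +0.587923
  k=2: (−1)^1·4.8990/(2)·0.9633^1·0.2685^3 = -0.045691
d^2_{-1,0}(0.5437) = +0.587923 -0.045691 = +0.542233
Phases: e^{-i·(-1)·4.9846}=+0.268899-0.963168i, e^{-i·(0)·1.6316}=+1.000000+0.000000i ⇒ D=+0.145806-0.522261i

Re=0.1458 Im=-0.5223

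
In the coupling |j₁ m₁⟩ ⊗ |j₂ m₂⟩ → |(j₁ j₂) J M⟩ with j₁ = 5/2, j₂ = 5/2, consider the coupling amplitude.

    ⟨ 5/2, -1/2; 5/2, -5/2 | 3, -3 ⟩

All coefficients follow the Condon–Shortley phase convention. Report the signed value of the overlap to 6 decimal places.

+0.527046

√[7·2!3!3!/9! · 2!3!0!5!0!6!] = √(1440)
  +(−1)^0/∏(0,2,3,0,0,3)! = 1/72  (running 1/72)
⟨..|..⟩ = √(1440)·(1/72) = +0.527046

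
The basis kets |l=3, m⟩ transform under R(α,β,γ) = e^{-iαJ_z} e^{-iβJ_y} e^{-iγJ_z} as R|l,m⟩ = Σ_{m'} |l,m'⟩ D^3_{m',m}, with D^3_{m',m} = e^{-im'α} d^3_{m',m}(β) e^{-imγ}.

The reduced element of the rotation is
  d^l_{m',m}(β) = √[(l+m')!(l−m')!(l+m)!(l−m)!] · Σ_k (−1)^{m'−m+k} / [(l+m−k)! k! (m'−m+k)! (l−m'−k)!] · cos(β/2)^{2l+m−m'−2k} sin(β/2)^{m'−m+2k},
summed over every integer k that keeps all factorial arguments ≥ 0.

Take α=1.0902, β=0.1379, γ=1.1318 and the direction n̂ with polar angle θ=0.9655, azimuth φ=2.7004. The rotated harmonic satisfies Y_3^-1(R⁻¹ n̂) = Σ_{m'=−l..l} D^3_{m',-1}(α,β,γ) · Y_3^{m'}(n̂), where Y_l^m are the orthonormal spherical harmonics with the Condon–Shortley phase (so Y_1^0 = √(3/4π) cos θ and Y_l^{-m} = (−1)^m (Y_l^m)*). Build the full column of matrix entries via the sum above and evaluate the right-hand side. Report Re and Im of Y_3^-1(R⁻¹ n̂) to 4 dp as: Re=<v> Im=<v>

Need the full column D^3_{m',-1} for m'=−3..3 at α=1.0902, β=0.1379, γ=1.1318.
cos(β/2)=0.997624, sin(β/2)=0.068895
d^3_{-3,-1}: single k=2 term ⇒ +0.018209;  D = -0.005555-0.017341i
d^3_{-2,-1}: k∈[1..2] ⇒ +0.215290 -0.002054 = +0.213237;  D = -0.210141-0.036204i
d^3_{-1,-1}: k∈[0..2] ⇒ +0.985828 -0.037613 +0.000135 = +0.948349;  D = -0.574836+0.754274i
d^3_{0,-1}: k∈[0..2] ⇒ -0.235839 +0.003374 -0.000005 = -0.232470;  D = -0.098807-0.210427i
d^3_{1,-1}: k∈[0..2] ⇒ +0.028210 -0.000179 +0.000000 = +0.028030;  D = +0.028006+0.001166i
d^3_{2,-1}: k∈[0..1] ⇒ -0.002054 +0.000005 = -0.002049;  D = -0.001022+0.001776i
d^3_{3,-1}: single k=0 term ⇒ +0.000087;  D = -0.000047-0.000073i
Y_3^{m'}(θ=0.9655,φ=2.7004) and Σ D·Y over m':
  (-0.0056-0.0173i)·(-0.0568-0.2250i)  (-0.2101-0.0362i)·(+0.2498+0.3037i)  (-0.5748+0.7543i)·(-0.1487-0.0702i)  (-0.0988-0.2104i)·(-0.2933+0.0000i)  (+0.0280+0.0012i)·(+0.1487-0.0702i)  (-0.0010+0.0018i)·(+0.2498-0.3037i)  (-0.0000-0.0001i)·(+0.0568-0.2250i)
Y_3^-1(R⁻¹ n̂) = +0.126857-0.081749i

Re=0.1269 Im=-0.0817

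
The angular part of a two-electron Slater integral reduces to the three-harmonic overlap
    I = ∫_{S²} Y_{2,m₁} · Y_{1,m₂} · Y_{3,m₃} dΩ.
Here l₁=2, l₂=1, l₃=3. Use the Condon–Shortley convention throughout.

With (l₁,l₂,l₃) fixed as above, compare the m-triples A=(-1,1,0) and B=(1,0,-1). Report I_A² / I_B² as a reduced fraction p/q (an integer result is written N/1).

3/8

Same 2,1,3: normalisation and zero-m 3j drop out of the ratio.
A: Δ: 0! 4! 2! / 7! → 1/105; sum: t=0:+1/12 = 1/12; 3j²(2 1 3; -1 1 0) = Δ·Π!·Σ² = 1/35  (sign -1)
B: Δ: 0! 4! 2! / 7! → 1/105; sum: t=0:+1/6 = 1/6; 3j²(2 1 3; 1 0 -1) = Δ·Π!·Σ² = 8/105  (sign +1)
I_A²/I_B² = (1/35)/(8/105) = 3/8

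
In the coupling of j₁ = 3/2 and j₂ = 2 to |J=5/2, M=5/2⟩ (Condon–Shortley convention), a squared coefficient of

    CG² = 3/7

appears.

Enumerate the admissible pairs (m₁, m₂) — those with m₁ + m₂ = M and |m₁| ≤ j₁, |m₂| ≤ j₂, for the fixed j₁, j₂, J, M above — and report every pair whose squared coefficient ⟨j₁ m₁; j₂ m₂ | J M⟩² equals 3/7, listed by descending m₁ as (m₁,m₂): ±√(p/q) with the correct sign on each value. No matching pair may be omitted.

(3/2,1): +√(3/7)

Admissible pairs with m₁+m₂ = M = 5/2: (1/2,2), (3/2,1)
  (m₁,m₂)=(3/2,1): CG² = 3/7, CG = +√(3/7)   ← matches the target
  (m₁,m₂)=(1/2,2): CG² = 4/7, CG = −√(4/7)
Pairs with CG² = 3/7: (3/2,1): +√(3/7)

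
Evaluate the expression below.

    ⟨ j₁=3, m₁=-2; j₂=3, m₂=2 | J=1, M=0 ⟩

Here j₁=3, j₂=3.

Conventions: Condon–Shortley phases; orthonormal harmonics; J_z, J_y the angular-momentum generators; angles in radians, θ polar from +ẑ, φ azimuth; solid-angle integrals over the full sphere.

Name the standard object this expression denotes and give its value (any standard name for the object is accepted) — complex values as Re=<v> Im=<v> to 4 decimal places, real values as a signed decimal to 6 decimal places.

This is a Clebsch–Gordan (vector-coupling) coefficient.
j₁+j₂−J=5  J+j₁−j₂=1  J−j₁+j₂=1  j₁+j₂+J+1=8
(j₁±m₁, j₂±m₂, J±M) = (1,5,5,1,1,1)
P² = 900/7
sum k=4..5:
  [4] +1/24 = 1/24
  [5] −1/120 = -1/120
S = 1/30
C² = P²·S² = 1/7 ; C = +0.377964

Clebsch–Gordan coefficient, +√(1/7) ≈ +0.377964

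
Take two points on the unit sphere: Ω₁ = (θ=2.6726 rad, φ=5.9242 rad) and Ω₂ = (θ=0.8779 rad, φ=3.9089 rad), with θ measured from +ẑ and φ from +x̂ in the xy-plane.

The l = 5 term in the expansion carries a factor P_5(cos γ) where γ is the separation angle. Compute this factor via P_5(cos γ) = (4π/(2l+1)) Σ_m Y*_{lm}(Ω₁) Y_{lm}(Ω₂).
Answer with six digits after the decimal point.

0.391404

Addition theorem: P_5(cos γ) = (4π/11) Σ_m Y*_{lm}(Ω₁) Y_{lm}(Ω₂), m = −5…5:
  [-5]  conj(Y_{5,-5})(Ω₁) = -0.001946-0.008536i ; Y_{5,-5}(Ω₂) = +0.096120-0.080133i ; Δ = -0.000871-0.000665i
  [-4]  conj(Y_{5,-4})(Ω₁) = -0.007346+0.054146i ; Y_{5,-4}(Ω₂) = -0.327683-0.023754i ; Δ = +0.003693-0.017568i
  [-3]  conj(Y_{5,-3})(Ω₁) = +0.093293-0.173301i ; Y_{5,-3}(Ω₂) = +0.281138+0.313439i ; Δ = +0.080548-0.019480i
  [-2]  conj(Y_{5,-2})(Ω₁) = -0.322651+0.281830i ; Y_{5,-2}(Ω₂) = +0.005195-0.143505i ; Δ = +0.038768+0.047766i
  [-1]  conj(Y_{5,-1})(Ω₁) = +0.427782-0.160523i ; Y_{5,-1}(Ω₂) = +0.215716-0.208049i ; Δ = +0.058883-0.123627i
  [+0]  conj(Y_{5,0})(Ω₁) = +0.084612-0.000000i ; Y_{5,0}(Ω₂) = -0.229583+0.000000i ; Δ = -0.019426+0.000000i
  [+1]  conj(Y_{5,1})(Ω₁) = -0.427782-0.160523i ; Y_{5,1}(Ω₂) = -0.215716-0.208049i ; Δ = +0.058883+0.123627i
  [+2]  conj(Y_{5,2})(Ω₁) = -0.322651-0.281830i ; Y_{5,2}(Ω₂) = +0.005195+0.143505i ; Δ = +0.038768-0.047766i
  [+3]  conj(Y_{5,3})(Ω₁) = -0.093293-0.173301i ; Y_{5,3}(Ω₂) = -0.281138+0.313439i ; Δ = +0.080548+0.019480i
  [+4]  conj(Y_{5,4})(Ω₁) = -0.007346-0.054146i ; Y_{5,4}(Ω₂) = -0.327683+0.023754i ; Δ = +0.003693+0.017568i
  [+5]  conj(Y_{5,5})(Ω₁) = +0.001946-0.008536i ; Y_{5,5}(Ω₂) = -0.096120-0.080133i ; Δ = -0.000871+0.000665i
Total Σ_m = +0.342616-0.000000i. Multiply by 1.142397: +0.391404-0.000000i. P_5(cos γ) = 0.391404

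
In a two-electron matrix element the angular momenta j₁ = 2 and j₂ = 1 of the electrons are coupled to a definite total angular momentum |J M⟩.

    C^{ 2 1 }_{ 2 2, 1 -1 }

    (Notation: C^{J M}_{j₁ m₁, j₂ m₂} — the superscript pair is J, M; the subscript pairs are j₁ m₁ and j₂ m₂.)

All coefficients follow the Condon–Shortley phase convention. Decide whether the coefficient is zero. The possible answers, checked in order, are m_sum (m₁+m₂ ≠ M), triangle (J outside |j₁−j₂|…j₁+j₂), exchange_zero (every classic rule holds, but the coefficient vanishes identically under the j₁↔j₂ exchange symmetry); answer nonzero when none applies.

nonzero

m-sum: m₁+m₂ = 2+(-1) = 1, M = 1  ✓
triangle: |j₁−j₂| = 1 ≤ J = 2 ≤ j₁+j₂ = 3  ✓
exchange: j₁≠j₂ or m₁≠m₂ — the exchange symmetry imposes no constraint here
value check: CG = +√(1/3) = +0.577350 ≠ 0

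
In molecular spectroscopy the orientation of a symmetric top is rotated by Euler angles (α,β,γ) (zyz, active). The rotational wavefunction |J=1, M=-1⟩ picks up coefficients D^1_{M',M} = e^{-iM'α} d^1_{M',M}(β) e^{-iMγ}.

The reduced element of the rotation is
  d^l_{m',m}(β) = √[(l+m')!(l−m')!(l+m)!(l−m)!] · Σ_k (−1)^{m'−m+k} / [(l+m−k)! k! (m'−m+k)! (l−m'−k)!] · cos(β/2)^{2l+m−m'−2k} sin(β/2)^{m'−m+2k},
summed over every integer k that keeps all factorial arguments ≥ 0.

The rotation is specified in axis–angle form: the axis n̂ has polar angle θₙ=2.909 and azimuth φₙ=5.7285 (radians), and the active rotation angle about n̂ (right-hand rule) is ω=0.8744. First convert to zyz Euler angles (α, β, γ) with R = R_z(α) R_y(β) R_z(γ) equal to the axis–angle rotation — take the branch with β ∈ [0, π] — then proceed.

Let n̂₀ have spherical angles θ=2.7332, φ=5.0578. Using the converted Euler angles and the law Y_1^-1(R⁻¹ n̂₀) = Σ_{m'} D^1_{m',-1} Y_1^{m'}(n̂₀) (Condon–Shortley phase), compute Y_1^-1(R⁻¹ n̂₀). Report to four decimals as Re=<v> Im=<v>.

Axis–angle → zyz. n̂ = (sinθₙcosφₙ, sinθₙsinφₙ, cosθₙ) = (+0.195941, -0.121399, -0.973072), ω = 0.8744.
R = I cosω + sinω [n̂]ₓ + (1−cosω) n̂n̂ᵀ gives
  R = [+0.655223, +0.737972, -0.161494; -0.755029, +0.646741, -0.107963; +0.024771, +0.192673, +0.980950]
β = atan2(√(R₁₃²+R₂₃²), R₃₃) = 0.195502; α = atan2(R₂₃, R₁₃) mod 2π = 3.730882; γ = atan2(R₃₂, −R₃₁) mod 2π = 1.698660
Need the full column D^1_{m',-1} for m'=−1..1 at α=3.7309, β=0.1955, γ=1.6987.
cos(β/2)=0.995226, sin(β/2)=0.097595
d^1_{-1,-1}: single k=0 term ⇒ +0.990475;  D = +0.650982-0.746501i
d^1_{0,-1}: single k=0 term ⇒ -0.137362;  D = +0.017516-0.136240i
d^1_{1,-1}: single k=0 term ⇒ +0.009525;  D = -0.004241-0.008529i
Y_1^{m'}(θ=2.7332,φ=5.0578) and Σ D·Y over m':
  (+0.6510-0.7465i)·(+0.0465+0.1291i)  (+0.0175-0.1362i)·(-0.4484+0.0000i)  (-0.0042-0.0085i)·(-0.0465+0.1291i)
Y_1^-1(R⁻¹ n̂) = +0.120062+0.110306i

Re=0.1201 Im=0.1103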